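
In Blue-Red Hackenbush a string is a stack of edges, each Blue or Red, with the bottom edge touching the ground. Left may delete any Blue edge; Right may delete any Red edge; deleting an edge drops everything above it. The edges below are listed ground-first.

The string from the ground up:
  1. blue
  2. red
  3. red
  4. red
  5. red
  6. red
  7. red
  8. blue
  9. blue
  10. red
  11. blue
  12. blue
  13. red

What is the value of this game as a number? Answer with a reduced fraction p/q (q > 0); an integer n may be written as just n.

109/4096

Prefix values for blue red red red red red red blue blue red blue blue red via {L|R} + simplicity:
step 1: add blue to get b; options L={ 0 } R={ none } → 1
step 2: add red to get br; options L={ 0 } R={ 1 } → 1/2
step 3: add red to get brr; options L={ 0 } R={ 1/2; 1 } → 1/4
step 4: add red to get brrr; options L={ 0 } R={ 1/4; 1/2; 1 } → 1/8
step 5: add red to get brrrr; options L={ 0 } R={ 1/8; 1/4; 1/2; 1 } → 1/16
step 6: add red to get brrrrr; options L={ 0 } R={ 1/16; 1/8; 1/4; 1/2; 1 } → 1/32
step 7: add red to get brrrrrr; options L={ 0 } R={ 1/32; 1/16; 1/8; 1/4; 1/2; 1 } → 1/64
step 8: add blue to get brrrrrrb; options L={ 0; 1/64 } R={ 1/32; 1/16; 1/8; 1/4; 1/2; 1 } → 3/128
step 9: add blue to get brrrrrrbb; options L={ 0; 1/64; 3/128 } R={ 1/32; 1/16; 1/8; 1/4; 1/2; 1 } → 7/256
step 10: add red to get brrrrrrbbr; options L={ 0; 1/64; 3/128 } R={ 7/256; 1/32; 1/16; 1/8; 1/4; 1/2; 1 } → 13/512
step 11: add blue to get brrrrrrbbrb; options L={ 0; 1/64; 3/128; 13/512 } R={ 7/256; 1/32; 1/16; 1/8; 1/4; 1/2; 1 } → 27/1024
step 12: add blue to get brrrrrrbbrbb; options L={ 0; 1/64; 3/128; 13/512; 27/1024 } R={ 7/256; 1/32; 1/16; 1/8; 1/4; 1/2; 1 } → 55/2048
step 13: add red to get brrrrrrbbrbbr; options L={ 0; 1/64; 3/128; 13/512; 27/1024 } R={ 55/2048; 7/256; 1/32; 1/16; 1/8; 1/4; 1/2; 1 } → 109/4096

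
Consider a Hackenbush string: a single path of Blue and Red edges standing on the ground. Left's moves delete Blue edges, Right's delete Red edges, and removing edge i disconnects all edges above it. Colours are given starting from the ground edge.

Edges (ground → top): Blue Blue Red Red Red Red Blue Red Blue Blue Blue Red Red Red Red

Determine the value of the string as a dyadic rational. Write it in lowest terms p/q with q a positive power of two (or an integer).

8929/8192

Recurse on prefixes of the 15-edge string Blue Blue Red Red Red Red Blue Red Blue Blue Blue Red Red Red Red:
B: Left { 0 }, Right { · } → simplest 1
BB: Left { 0 1 }, Right { · } → simplest 2
BBR: Left { 0 1 }, Right { 2 } → simplest 3/2
BBRR: Left { 0 1 }, Right { 3/2 2 } → simplest 5/4
BBRRR: Left { 0 1 }, Right { 5/4 3/2 2 } → simplest 9/8
BBRRRR: Left { 0 1 }, Right { 9/8 5/4 3/2 2 } → simplest 17/16
BBRRRRB: Left { 0 1 17/16 }, Right { 9/8 5/4 3/2 2 } → simplest 35/32
BBRRRRBR: Left { 0 1 17/16 }, Right { 35/32 9/8 5/4 3/2 2 } → simplest 69/64
BBRRRRBRB: Left { 0 1 17/16 69/64 }, Right { 35/32 9/8 5/4 3/2 2 } → simplest 139/128
BBRRRRBRBB: Left { 0 1 17/16 69/64 139/128 }, Right { 35/32 9/8 5/4 3/2 2 } → simplest 279/256
BBRRRRBRBBB: Left { 0 1 17/16 69/64 139/128 279/256 }, Right { 35/32 9/8 5/4 3/2 2 } → simplest 559/512
BBRRRRBRBBBR: Left { 0 1 17/16 69/64 139/128 279/256 }, Right { 559/512 35/32 9/8 5/4 3/2 2 } → simplest 1117/1024
BBRRRRBRBBBRR: Left { 0 1 17/16 69/64 139/128 279/256 }, Right { 1117/1024 559/512 35/32 9/8 5/4 3/2 2 } → simplest 2233/2048
BBRRRRBRBBBRRR: Left { 0 1 17/16 69/64 139/128 279/256 }, Right { 2233/2048 1117/1024 559/512 35/32 9/8 5/4 3/2 2 } → simplest 4465/4096
BBRRRRBRBBBRRRR: Left { 0 1 17/16 69/64 139/128 279/256 }, Right { 4465/4096 2233/2048 1117/1024 559/512 35/32 9/8 5/4 3/2 2 } → simplest 8929/8192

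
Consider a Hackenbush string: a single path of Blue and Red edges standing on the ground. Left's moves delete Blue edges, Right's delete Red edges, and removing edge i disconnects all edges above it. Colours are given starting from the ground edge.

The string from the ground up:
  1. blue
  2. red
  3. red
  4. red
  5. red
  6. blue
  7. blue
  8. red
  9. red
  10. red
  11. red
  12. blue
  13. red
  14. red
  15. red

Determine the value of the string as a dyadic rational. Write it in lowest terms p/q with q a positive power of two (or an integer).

1553/16384

Recurse on prefixes of the 15-edge string blue red red red red blue blue red red red red blue red red red:
1 of 15 · b · max L 0 · min R +∞ -> 1
2 of 15 · br · max L 0 · min R 1 -> 1/2
3 of 15 · brr · max L 0 · min R 1/2 -> 1/4
4 of 15 · brrr · max L 0 · min R 1/4 -> 1/8
5 of 15 · brrrr · max L 0 · min R 1/8 -> 1/16
6 of 15 · brrrrb · max L 1/16 · min R 1/8 -> 3/32
7 of 15 · brrrrbb · max L 3/32 · min R 1/8 -> 7/64
8 of 15 · brrrrbbr · max L 3/32 · min R 7/64 -> 13/128
9 of 15 · brrrrbbrr · max L 3/32 · min R 13/128 -> 25/256
10 of 15 · brrrrbbrrr · max L 3/32 · min R 25/256 -> 49/512
11 of 15 · brrrrbbrrrr · max L 3/32 · min R 49/512 -> 97/1024
12 of 15 · brrrrbbrrrrb · max L 97/1024 · min R 49/512 -> 195/2048
13 of 15 · brrrrbbrrrrbr · max L 97/1024 · min R 195/2048 -> 389/4096
14 of 15 · brrrrbbrrrrbrr · max L 97/1024 · min R 389/4096 -> 777/8192
15 of 15 · brrrrbbrrrrbrrr · max L 97/1024 · min R 777/8192 -> 1553/16384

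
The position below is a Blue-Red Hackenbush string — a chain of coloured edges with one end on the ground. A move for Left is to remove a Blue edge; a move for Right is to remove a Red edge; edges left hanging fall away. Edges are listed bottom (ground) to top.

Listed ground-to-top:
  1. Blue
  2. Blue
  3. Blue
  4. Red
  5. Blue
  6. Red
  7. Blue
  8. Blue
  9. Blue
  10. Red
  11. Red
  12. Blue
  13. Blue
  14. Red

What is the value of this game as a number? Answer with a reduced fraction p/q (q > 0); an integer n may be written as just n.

Recurse on prefixes of the 14-edge string Blue Blue Blue Red Blue Red Blue Blue Blue Red Red Blue Blue Red:
val(B) = { 0 | ∅ } so 1
val(BB) = { 0; 1 | ∅ } so 2
val(BBB) = { 0; 1; 2 | ∅ } so 3
val(BBBR) = { 0; 1; 2 | 3 } so 5/2
val(BBBRB) = { 0; 1; 2; 5/2 | 3 } so 11/4
val(BBBRBR) = { 0; 1; 2; 5/2 | 11/4; 3 } so 21/8
val(BBBRBRB) = { 0; 1; 2; 5/2; 21/8 | 11/4; 3 } so 43/16
val(BBBRBRBB) = { 0; 1; 2; 5/2; 21/8; 43/16 | 11/4; 3 } so 87/32
val(BBBRBRBBB) = { 0; 1; 2; 5/2; 21/8; 43/16; 87/32 | 11/4; 3 } so 175/64
val(BBBRBRBBBR) = { 0; 1; 2; 5/2; 21/8; 43/16; 87/32 | 175/64; 11/4; 3 } so 349/128
val(BBBRBRBBBRR) = { 0; 1; 2; 5/2; 21/8; 43/16; 87/32 | 349/128; 175/64; 11/4; 3 } so 697/256
val(BBBRBRBBBRRB) = { 0; 1; 2; 5/2; 21/8; 43/16; 87/32; 697/256 | 349/128; 175/64; 11/4; 3 } so 1395/512
val(BBBRBRBBBRRBB) = { 0; 1; 2; 5/2; 21/8; 43/16; 87/32; 697/256; 1395/512 | 349/128; 175/64; 11/4; 3 } so 2791/1024
val(BBBRBRBBBRRBBR) = { 0; 1; 2; 5/2; 21/8; 43/16; 87/32; 697/256; 1395/512 | 2791/1024; 349/128; 175/64; 11/4; 3 } so 5581/2048

5581/2048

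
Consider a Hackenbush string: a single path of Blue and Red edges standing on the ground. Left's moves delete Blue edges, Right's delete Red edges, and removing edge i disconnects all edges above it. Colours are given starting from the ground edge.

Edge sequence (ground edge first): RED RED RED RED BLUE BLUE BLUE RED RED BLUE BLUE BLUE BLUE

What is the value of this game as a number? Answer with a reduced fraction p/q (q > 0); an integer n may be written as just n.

Prefix values for RED RED RED RED BLUE BLUE BLUE RED RED BLUE BLUE BLUE BLUE via {L|R} + simplicity:
edge 1 of 13 (RED): { — | 0 } → -1
edge 2 of 13 (RED): { — | -1,0 } → -2
edge 3 of 13 (RED): { — | -2,-1,0 } → -3
edge 4 of 13 (RED): { — | -3,-2,-1,0 } → -4
edge 5 of 13 (BLUE): { -4 | -3,-2,-1,0 } → -7/2
edge 6 of 13 (BLUE): { -4,-7/2 | -3,-2,-1,0 } → -13/4
edge 7 of 13 (BLUE): { -4,-7/2,-13/4 | -3,-2,-1,0 } → -25/8
edge 8 of 13 (RED): { -4,-7/2,-13/4 | -25/8,-3,-2,-1,0 } → -51/16
edge 9 of 13 (RED): { -4,-7/2,-13/4 | -51/16,-25/8,-3,-2,-1,0 } → -103/32
edge 10 of 13 (BLUE): { -4,-7/2,-13/4,-103/32 | -51/16,-25/8,-3,-2,-1,0 } → -205/64
edge 11 of 13 (BLUE): { -4,-7/2,-13/4,-103/32,-205/64 | -51/16,-25/8,-3,-2,-1,0 } → -409/128
edge 12 of 13 (BLUE): { -4,-7/2,-13/4,-103/32,-205/64,-409/128 | -51/16,-25/8,-3,-2,-1,0 } → -817/256
edge 13 of 13 (BLUE): { -4,-7/2,-13/4,-103/32,-205/64,-409/128,-817/256 | -51/16,-25/8,-3,-2,-1,0 } → -1633/512

-1633/512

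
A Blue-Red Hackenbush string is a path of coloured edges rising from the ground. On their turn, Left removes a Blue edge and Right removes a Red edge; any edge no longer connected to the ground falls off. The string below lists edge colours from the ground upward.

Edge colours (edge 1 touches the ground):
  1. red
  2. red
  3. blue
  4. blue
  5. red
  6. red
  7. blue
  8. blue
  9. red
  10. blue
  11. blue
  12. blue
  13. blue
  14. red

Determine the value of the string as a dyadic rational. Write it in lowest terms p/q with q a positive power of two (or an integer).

-5699/4096

val_1 [r]  L=[—]  R=[0]  = -1
val_2 [rr]  L=[—]  R=[-1 0]  = -2
val_3 [rrb]  L=[-2]  R=[-1 0]  = -3/2
val_4 [rrbb]  L=[-2 -3/2]  R=[-1 0]  = -5/4
val_5 [rrbbr]  L=[-2 -3/2]  R=[-5/4 -1 0]  = -11/8
val_6 [rrbbrr]  L=[-2 -3/2]  R=[-11/8 -5/4 -1 0]  = -23/16
val_7 [rrbbrrb]  L=[-2 -3/2 -23/16]  R=[-11/8 -5/4 -1 0]  = -45/32
val_8 [rrbbrrbb]  L=[-2 -3/2 -23/16 -45/32]  R=[-11/8 -5/4 -1 0]  = -89/64
val_9 [rrbbrrbbr]  L=[-2 -3/2 -23/16 -45/32]  R=[-89/64 -11/8 -5/4 -1 0]  = -179/128
val_10 [rrbbrrbbrb]  L=[-2 -3/2 -23/16 -45/32 -179/128]  R=[-89/64 -11/8 -5/4 -1 0]  = -357/256
val_11 [rrbbrrbbrbb]  L=[-2 -3/2 -23/16 -45/32 -179/128 -357/256]  R=[-89/64 -11/8 -5/4 -1 0]  = -713/512
val_12 [rrbbrrbbrbbb]  L=[-2 -3/2 -23/16 -45/32 -179/128 -357/256 -713/512]  R=[-89/64 -11/8 -5/4 -1 0]  = -1425/1024
val_13 [rrbbrrbbrbbbb]  L=[-2 -3/2 -23/16 -45/32 -179/128 -357/256 -713/512 -1425/1024]  R=[-89/64 -11/8 -5/4 -1 0]  = -2849/2048
val_14 [rrbbrrbbrbbbbr]  L=[-2 -3/2 -23/16 -45/32 -179/128 -357/256 -713/512 -1425/1024]  R=[-2849/2048 -89/64 -11/8 -5/4 -1 0]  = -5699/4096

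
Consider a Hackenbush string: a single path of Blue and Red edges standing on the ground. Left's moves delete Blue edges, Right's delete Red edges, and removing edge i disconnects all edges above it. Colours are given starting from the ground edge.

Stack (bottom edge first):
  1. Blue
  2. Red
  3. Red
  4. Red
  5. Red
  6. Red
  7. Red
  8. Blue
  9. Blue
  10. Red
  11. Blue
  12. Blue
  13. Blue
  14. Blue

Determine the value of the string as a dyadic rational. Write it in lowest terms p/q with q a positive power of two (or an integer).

Build value(s[:k]) for k = 1..14, string s = Blue Red Red Red Red Red Red Blue Blue Red Blue Blue Blue Blue.
value(B) = { 0 | ∅ } -> 1
value(BR) = { 0 | 1 } -> 1/2
value(BRR) = { 0 | 1/2 1 } -> 1/4
value(BRRR) = { 0 | 1/4 1/2 1 } -> 1/8
value(BRRRR) = { 0 | 1/8 1/4 1/2 1 } -> 1/16
value(BRRRRR) = { 0 | 1/16 1/8 1/4 1/2 1 } -> 1/32
value(BRRRRRR) = { 0 | 1/32 1/16 1/8 1/4 1/2 1 } -> 1/64
value(BRRRRRRB) = { 0 1/64 | 1/32 1/16 1/8 1/4 1/2 1 } -> 3/128
value(BRRRRRRBB) = { 0 1/64 3/128 | 1/32 1/16 1/8 1/4 1/2 1 } -> 7/256
value(BRRRRRRBBR) = { 0 1/64 3/128 | 7/256 1/32 1/16 1/8 1/4 1/2 1 } -> 13/512
value(BRRRRRRBBRB) = { 0 1/64 3/128 13/512 | 7/256 1/32 1/16 1/8 1/4 1/2 1 } -> 27/1024
value(BRRRRRRBBRBB) = { 0 1/64 3/128 13/512 27/1024 | 7/256 1/32 1/16 1/8 1/4 1/2 1 } -> 55/2048
value(BRRRRRRBBRBBB) = { 0 1/64 3/128 13/512 27/1024 55/2048 | 7/256 1/32 1/16 1/8 1/4 1/2 1 } -> 111/4096
value(BRRRRRRBBRBBBB) = { 0 1/64 3/128 13/512 27/1024 55/2048 111/4096 | 7/256 1/32 1/16 1/8 1/4 1/2 1 } -> 223/8192

223/8192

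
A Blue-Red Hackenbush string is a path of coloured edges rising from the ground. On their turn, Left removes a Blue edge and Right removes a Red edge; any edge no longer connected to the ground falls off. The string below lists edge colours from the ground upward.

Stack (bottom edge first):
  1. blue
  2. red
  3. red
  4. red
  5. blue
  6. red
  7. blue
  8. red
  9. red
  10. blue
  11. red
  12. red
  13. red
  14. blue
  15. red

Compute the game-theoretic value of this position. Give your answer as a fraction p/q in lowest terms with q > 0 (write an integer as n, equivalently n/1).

1 of 15 · b · max L 0 · min R +∞ = 1
2 of 15 · br · max L 0 · min R 1 = 1/2
3 of 15 · brr · max L 0 · min R 1/2 = 1/4
4 of 15 · brrr · max L 0 · min R 1/4 = 1/8
5 of 15 · brrrb · max L 1/8 · min R 1/4 = 3/16
6 of 15 · brrrbr · max L 1/8 · min R 3/16 = 5/32
7 of 15 · brrrbrb · max L 5/32 · min R 3/16 = 11/64
8 of 15 · brrrbrbr · max L 5/32 · min R 11/64 = 21/128
9 of 15 · brrrbrbrr · max L 5/32 · min R 21/128 = 41/256
10 of 15 · brrrbrbrrb · max L 41/256 · min R 21/128 = 83/512
11 of 15 · brrrbrbrrbr · max L 41/256 · min R 83/512 = 165/1024
12 of 15 · brrrbrbrrbrr · max L 41/256 · min R 165/1024 = 329/2048
13 of 15 · brrrbrbrrbrrr · max L 41/256 · min R 329/2048 = 657/4096
14 of 15 · brrrbrbrrbrrrb · max L 657/4096 · min R 329/2048 = 1315/8192
15 of 15 · brrrbrbrrbrrrbr · max L 657/4096 · min R 1315/8192 = 2629/16384

2629/16384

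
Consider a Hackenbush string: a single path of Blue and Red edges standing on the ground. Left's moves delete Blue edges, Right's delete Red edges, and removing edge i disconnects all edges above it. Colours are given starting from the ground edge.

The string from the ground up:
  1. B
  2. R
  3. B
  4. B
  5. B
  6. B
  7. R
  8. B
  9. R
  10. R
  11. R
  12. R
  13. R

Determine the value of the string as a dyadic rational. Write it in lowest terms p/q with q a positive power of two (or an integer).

3905/4096

Recurse on prefixes of the 13-edge string B R B B B B R B R R R R R:
step 1: add B to get B; options L={ 0 } R={ (no moves) } => 1
step 2: add R to get BR; options L={ 0 } R={ 1 } => 1/2
step 3: add B to get BRB; options L={ 0; 1/2 } R={ 1 } => 3/4
step 4: add B to get BRBB; options L={ 0; 1/2; 3/4 } R={ 1 } => 7/8
step 5: add B to get BRBBB; options L={ 0; 1/2; 3/4; 7/8 } R={ 1 } => 15/16
step 6: add B to get BRBBBB; options L={ 0; 1/2; 3/4; 7/8; 15/16 } R={ 1 } => 31/32
step 7: add R to get BRBBBBR; options L={ 0; 1/2; 3/4; 7/8; 15/16 } R={ 31/32; 1 } => 61/64
step 8: add B to get BRBBBBRB; options L={ 0; 1/2; 3/4; 7/8; 15/16; 61/64 } R={ 31/32; 1 } => 123/128
step 9: add R to get BRBBBBRBR; options L={ 0; 1/2; 3/4; 7/8; 15/16; 61/64 } R={ 123/128; 31/32; 1 } => 245/256
step 10: add R to get BRBBBBRBRR; options L={ 0; 1/2; 3/4; 7/8; 15/16; 61/64 } R={ 245/256; 123/128; 31/32; 1 } => 489/512
step 11: add R to get BRBBBBRBRRR; options L={ 0; 1/2; 3/4; 7/8; 15/16; 61/64 } R={ 489/512; 245/256; 123/128; 31/32; 1 } => 977/1024
step 12: add R to get BRBBBBRBRRRR; options L={ 0; 1/2; 3/4; 7/8; 15/16; 61/64 } R={ 977/1024; 489/512; 245/256; 123/128; 31/32; 1 } => 1953/2048
step 13: add R to get BRBBBBRBRRRRR; options L={ 0; 1/2; 3/4; 7/8; 15/16; 61/64 } R={ 1953/2048; 977/1024; 489/512; 245/256; 123/128; 31/32; 1 } => 3905/4096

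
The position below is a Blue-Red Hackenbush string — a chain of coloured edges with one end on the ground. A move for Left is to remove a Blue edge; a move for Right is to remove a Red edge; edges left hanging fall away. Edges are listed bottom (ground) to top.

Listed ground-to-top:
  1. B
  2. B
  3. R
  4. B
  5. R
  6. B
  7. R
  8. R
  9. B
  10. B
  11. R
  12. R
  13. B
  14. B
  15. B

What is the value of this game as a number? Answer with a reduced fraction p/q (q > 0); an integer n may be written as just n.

13519/8192

Prefix values for B B R B R B R R B B R R B B B via {L|R} + simplicity:
v_1 [B]  L=[0]  R=[]  gives 1
v_2 [BB]  L=[0,1]  R=[]  gives 2
v_3 [BBR]  L=[0,1]  R=[2]  gives 3/2
v_4 [BBRB]  L=[0,1,3/2]  R=[2]  gives 7/4
v_5 [BBRBR]  L=[0,1,3/2]  R=[7/4,2]  gives 13/8
v_6 [BBRBRB]  L=[0,1,3/2,13/8]  R=[7/4,2]  gives 27/16
v_7 [BBRBRBR]  L=[0,1,3/2,13/8]  R=[27/16,7/4,2]  gives 53/32
v_8 [BBRBRBRR]  L=[0,1,3/2,13/8]  R=[53/32,27/16,7/4,2]  gives 105/64
v_9 [BBRBRBRRB]  L=[0,1,3/2,13/8,105/64]  R=[53/32,27/16,7/4,2]  gives 211/128
v_10 [BBRBRBRRBB]  L=[0,1,3/2,13/8,105/64,211/128]  R=[53/32,27/16,7/4,2]  gives 423/256
v_11 [BBRBRBRRBBR]  L=[0,1,3/2,13/8,105/64,211/128]  R=[423/256,53/32,27/16,7/4,2]  gives 845/512
v_12 [BBRBRBRRBBRR]  L=[0,1,3/2,13/8,105/64,211/128]  R=[845/512,423/256,53/32,27/16,7/4,2]  gives 1689/1024
v_13 [BBRBRBRRBBRRB]  L=[0,1,3/2,13/8,105/64,211/128,1689/1024]  R=[845/512,423/256,53/32,27/16,7/4,2]  gives 3379/2048
v_14 [BBRBRBRRBBRRBB]  L=[0,1,3/2,13/8,105/64,211/128,1689/1024,3379/2048]  R=[845/512,423/256,53/32,27/16,7/4,2]  gives 6759/4096
v_15 [BBRBRBRRBBRRBBB]  L=[0,1,3/2,13/8,105/64,211/128,1689/1024,3379/2048,6759/4096]  R=[845/512,423/256,53/32,27/16,7/4,2]  gives 13519/8192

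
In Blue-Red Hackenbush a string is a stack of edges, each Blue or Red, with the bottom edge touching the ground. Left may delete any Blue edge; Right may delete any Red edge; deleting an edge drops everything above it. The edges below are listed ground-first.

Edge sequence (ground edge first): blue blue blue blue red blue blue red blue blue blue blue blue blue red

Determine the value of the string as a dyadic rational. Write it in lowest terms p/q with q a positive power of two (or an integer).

7933/2048

Prefix values for blue blue blue blue red blue blue red blue blue blue blue blue blue red via {L|R} + simplicity:
1 of 15 · b · max L 0 · min R +∞ ⇒ 1
2 of 15 · bb · max L 1 · min R +∞ ⇒ 2
3 of 15 · bbb · max L 2 · min R +∞ ⇒ 3
4 of 15 · bbbb · max L 3 · min R +∞ ⇒ 4
5 of 15 · bbbbr · max L 3 · min R 4 ⇒ 7/2
6 of 15 · bbbbrb · max L 7/2 · min R 4 ⇒ 15/4
7 of 15 · bbbbrbb · max L 15/4 · min R 4 ⇒ 31/8
8 of 15 · bbbbrbbr · max L 15/4 · min R 31/8 ⇒ 61/16
9 of 15 · bbbbrbbrb · max L 61/16 · min R 31/8 ⇒ 123/32
10 of 15 · bbbbrbbrbb · max L 123/32 · min R 31/8 ⇒ 247/64
11 of 15 · bbbbrbbrbbb · max L 247/64 · min R 31/8 ⇒ 495/128
12 of 15 · bbbbrbbrbbbb · max L 495/128 · min R 31/8 ⇒ 991/256
13 of 15 · bbbbrbbrbbbbb · max L 991/256 · min R 31/8 ⇒ 1983/512
14 of 15 · bbbbrbbrbbbbbb · max L 1983/512 · min R 31/8 ⇒ 3967/1024
15 of 15 · bbbbrbbrbbbbbbr · max L 1983/512 · min R 3967/1024 ⇒ 7933/2048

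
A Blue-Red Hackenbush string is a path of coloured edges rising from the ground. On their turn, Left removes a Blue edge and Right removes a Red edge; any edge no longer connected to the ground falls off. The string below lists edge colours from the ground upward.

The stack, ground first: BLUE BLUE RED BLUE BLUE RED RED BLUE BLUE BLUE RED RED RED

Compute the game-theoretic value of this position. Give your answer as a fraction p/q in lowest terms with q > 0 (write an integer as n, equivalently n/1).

Prefix values for BLUE BLUE RED BLUE BLUE RED RED BLUE BLUE BLUE RED RED RED via {L|R} + simplicity:
1 of 13 · B · max L 0 · min R +∞ → 1
2 of 13 · BB · max L 1 · min R +∞ → 2
3 of 13 · BBR · max L 1 · min R 2 → 3/2
4 of 13 · BBRB · max L 3/2 · min R 2 → 7/4
5 of 13 · BBRBB · max L 7/4 · min R 2 → 15/8
6 of 13 · BBRBBR · max L 7/4 · min R 15/8 → 29/16
7 of 13 · BBRBBRR · max L 7/4 · min R 29/16 → 57/32
8 of 13 · BBRBBRRB · max L 57/32 · min R 29/16 → 115/64
9 of 13 · BBRBBRRBB · max L 115/64 · min R 29/16 → 231/128
10 of 13 · BBRBBRRBBB · max L 231/128 · min R 29/16 → 463/256
11 of 13 · BBRBBRRBBBR · max L 231/128 · min R 463/256 → 925/512
12 of 13 · BBRBBRRBBBRR · max L 231/128 · min R 925/512 → 1849/1024
13 of 13 · BBRBBRRBBBRRR · max L 231/128 · min R 1849/1024 → 3697/2048

3697/2048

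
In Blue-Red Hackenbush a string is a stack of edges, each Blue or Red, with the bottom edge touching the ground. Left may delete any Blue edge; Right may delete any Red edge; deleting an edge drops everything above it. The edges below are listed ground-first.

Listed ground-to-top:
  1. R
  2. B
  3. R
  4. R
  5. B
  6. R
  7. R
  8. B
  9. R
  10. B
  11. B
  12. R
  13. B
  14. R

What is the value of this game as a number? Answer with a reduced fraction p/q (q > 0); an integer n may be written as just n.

R: Left { none }, Right { 0 } = simplest -1
RB: Left { -1 }, Right { 0 } = simplest -1/2
RBR: Left { -1 }, Right { -1/2 0 } = simplest -3/4
RBRR: Left { -1 }, Right { -3/4 -1/2 0 } = simplest -7/8
RBRRB: Left { -1 -7/8 }, Right { -3/4 -1/2 0 } = simplest -13/16
RBRRBR: Left { -1 -7/8 }, Right { -13/16 -3/4 -1/2 0 } = simplest -27/32
RBRRBRR: Left { -1 -7/8 }, Right { -27/32 -13/16 -3/4 -1/2 0 } = simplest -55/64
RBRRBRRB: Left { -1 -7/8 -55/64 }, Right { -27/32 -13/16 -3/4 -1/2 0 } = simplest -109/128
RBRRBRRBR: Left { -1 -7/8 -55/64 }, Right { -109/128 -27/32 -13/16 -3/4 -1/2 0 } = simplest -219/256
RBRRBRRBRB: Left { -1 -7/8 -55/64 -219/256 }, Right { -109/128 -27/32 -13/16 -3/4 -1/2 0 } = simplest -437/512
RBRRBRRBRBB: Left { -1 -7/8 -55/64 -219/256 -437/512 }, Right { -109/128 -27/32 -13/16 -3/4 -1/2 0 } = simplest -873/1024
RBRRBRRBRBBR: Left { -1 -7/8 -55/64 -219/256 -437/512 }, Right { -873/1024 -109/128 -27/32 -13/16 -3/4 -1/2 0 } = simplest -1747/2048
RBRRBRRBRBBRB: Left { -1 -7/8 -55/64 -219/256 -437/512 -1747/2048 }, Right { -873/1024 -109/128 -27/32 -13/16 -3/4 -1/2 0 } = simplest -3493/4096
RBRRBRRBRBBRBR: Left { -1 -7/8 -55/64 -219/256 -437/512 -1747/2048 }, Right { -3493/4096 -873/1024 -109/128 -27/32 -13/16 -3/4 -1/2 0 } = simplest -6987/8192

-6987/8192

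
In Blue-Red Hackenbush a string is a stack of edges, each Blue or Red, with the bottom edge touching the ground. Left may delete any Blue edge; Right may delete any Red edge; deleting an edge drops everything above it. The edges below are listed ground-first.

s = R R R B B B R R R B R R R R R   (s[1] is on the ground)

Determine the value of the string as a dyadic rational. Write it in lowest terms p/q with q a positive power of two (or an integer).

-9151/4096

step 1: add R to get R; options L={ none } R={ 0 } = -1
step 2: add R to get RR; options L={ none } R={ -1 0 } = -2
step 3: add R to get RRR; options L={ none } R={ -2 -1 0 } = -3
step 4: add B to get RRRB; options L={ -3 } R={ -2 -1 0 } = -5/2
step 5: add B to get RRRBB; options L={ -3 -5/2 } R={ -2 -1 0 } = -9/4
step 6: add B to get RRRBBB; options L={ -3 -5/2 -9/4 } R={ -2 -1 0 } = -17/8
step 7: add R to get RRRBBBR; options L={ -3 -5/2 -9/4 } R={ -17/8 -2 -1 0 } = -35/16
step 8: add R to get RRRBBBRR; options L={ -3 -5/2 -9/4 } R={ -35/16 -17/8 -2 -1 0 } = -71/32
step 9: add R to get RRRBBBRRR; options L={ -3 -5/2 -9/4 } R={ -71/32 -35/16 -17/8 -2 -1 0 } = -143/64
step 10: add B to get RRRBBBRRRB; options L={ -3 -5/2 -9/4 -143/64 } R={ -71/32 -35/16 -17/8 -2 -1 0 } = -285/128
step 11: add R to get RRRBBBRRRBR; options L={ -3 -5/2 -9/4 -143/64 } R={ -285/128 -71/32 -35/16 -17/8 -2 -1 0 } = -571/256
step 12: add R to get RRRBBBRRRBRR; options L={ -3 -5/2 -9/4 -143/64 } R={ -571/256 -285/128 -71/32 -35/16 -17/8 -2 -1 0 } = -1143/512
step 13: add R to get RRRBBBRRRBRRR; options L={ -3 -5/2 -9/4 -143/64 } R={ -1143/512 -571/256 -285/128 -71/32 -35/16 -17/8 -2 -1 0 } = -2287/1024
step 14: add R to get RRRBBBRRRBRRRR; options L={ -3 -5/2 -9/4 -143/64 } R={ -2287/1024 -1143/512 -571/256 -285/128 -71/32 -35/16 -17/8 -2 -1 0 } = -4575/2048
step 15: add R to get RRRBBBRRRBRRRRR; options L={ -3 -5/2 -9/4 -143/64 } R={ -4575/2048 -2287/1024 -1143/512 -571/256 -285/128 -71/32 -35/16 -17/8 -2 -1 0 } = -9151/4096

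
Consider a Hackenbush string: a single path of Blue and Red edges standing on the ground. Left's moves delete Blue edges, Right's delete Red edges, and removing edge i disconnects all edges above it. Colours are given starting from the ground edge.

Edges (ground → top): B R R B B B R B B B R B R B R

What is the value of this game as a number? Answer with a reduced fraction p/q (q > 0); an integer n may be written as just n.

7637/16384

step 1: add B to get B; options L={ 0 } R={ — } → 1
step 2: add R to get BR; options L={ 0 } R={ 1 } → 1/2
step 3: add R to get BRR; options L={ 0 } R={ 1/2 1 } → 1/4
step 4: add B to get BRRB; options L={ 0 1/4 } R={ 1/2 1 } → 3/8
step 5: add B to get BRRBB; options L={ 0 1/4 3/8 } R={ 1/2 1 } → 7/16
step 6: add B to get BRRBBB; options L={ 0 1/4 3/8 7/16 } R={ 1/2 1 } → 15/32
step 7: add R to get BRRBBBR; options L={ 0 1/4 3/8 7/16 } R={ 15/32 1/2 1 } → 29/64
step 8: add B to get BRRBBBRB; options L={ 0 1/4 3/8 7/16 29/64 } R={ 15/32 1/2 1 } → 59/128
step 9: add B to get BRRBBBRBB; options L={ 0 1/4 3/8 7/16 29/64 59/128 } R={ 15/32 1/2 1 } → 119/256
step 10: add B to get BRRBBBRBBB; options L={ 0 1/4 3/8 7/16 29/64 59/128 119/256 } R={ 15/32 1/2 1 } → 239/512
step 11: add R to get BRRBBBRBBBR; options L={ 0 1/4 3/8 7/16 29/64 59/128 119/256 } R={ 239/512 15/32 1/2 1 } → 477/1024
step 12: add B to get BRRBBBRBBBRB; options L={ 0 1/4 3/8 7/16 29/64 59/128 119/256 477/1024 } R={ 239/512 15/32 1/2 1 } → 955/2048
step 13: add R to get BRRBBBRBBBRBR; options L={ 0 1/4 3/8 7/16 29/64 59/128 119/256 477/1024 } R={ 955/2048 239/512 15/32 1/2 1 } → 1909/4096
step 14: add B to get BRRBBBRBBBRBRB; options L={ 0 1/4 3/8 7/16 29/64 59/128 119/256 477/1024 1909/4096 } R={ 955/2048 239/512 15/32 1/2 1 } → 3819/8192
step 15: add R to get BRRBBBRBBBRBRBR; options L={ 0 1/4 3/8 7/16 29/64 59/128 119/256 477/1024 1909/4096 } R={ 3819/8192 955/2048 239/512 15/32 1/2 1 } → 7637/16384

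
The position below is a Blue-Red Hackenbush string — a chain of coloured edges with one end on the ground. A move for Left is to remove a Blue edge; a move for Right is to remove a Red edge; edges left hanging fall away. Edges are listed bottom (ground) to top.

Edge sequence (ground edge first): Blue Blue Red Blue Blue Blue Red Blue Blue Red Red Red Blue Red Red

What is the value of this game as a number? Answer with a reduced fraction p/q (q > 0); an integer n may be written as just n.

1 of 15 · B · max L 0 · min R +∞ => 1
2 of 15 · BB · max L 1 · min R +∞ => 2
3 of 15 · BBR · max L 1 · min R 2 => 3/2
4 of 15 · BBRB · max L 3/2 · min R 2 => 7/4
5 of 15 · BBRBB · max L 7/4 · min R 2 => 15/8
6 of 15 · BBRBBB · max L 15/8 · min R 2 => 31/16
7 of 15 · BBRBBBR · max L 15/8 · min R 31/16 => 61/32
8 of 15 · BBRBBBRB · max L 61/32 · min R 31/16 => 123/64
9 of 15 · BBRBBBRBB · max L 123/64 · min R 31/16 => 247/128
10 of 15 · BBRBBBRBBR · max L 123/64 · min R 247/128 => 493/256
11 of 15 · BBRBBBRBBRR · max L 123/64 · min R 493/256 => 985/512
12 of 15 · BBRBBBRBBRRR · max L 123/64 · min R 985/512 => 1969/1024
13 of 15 · BBRBBBRBBRRRB · max L 1969/1024 · min R 985/512 => 3939/2048
14 of 15 · BBRBBBRBBRRRBR · max L 1969/1024 · min R 3939/2048 => 7877/4096
15 of 15 · BBRBBBRBBRRRBRR · max L 1969/1024 · min R 7877/4096 => 15753/8192

15753/8192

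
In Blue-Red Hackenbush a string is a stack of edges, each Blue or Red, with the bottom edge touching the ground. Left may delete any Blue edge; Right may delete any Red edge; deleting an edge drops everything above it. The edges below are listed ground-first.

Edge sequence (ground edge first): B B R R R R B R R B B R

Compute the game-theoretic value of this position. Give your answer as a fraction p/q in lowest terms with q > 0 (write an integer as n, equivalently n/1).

1101/1024

edge 1 of 12 (B): { 0 | ∅ } ⇒ 1
edge 2 of 12 (B): { 0,1 | ∅ } ⇒ 2
edge 3 of 12 (R): { 0,1 | 2 } ⇒ 3/2
edge 4 of 12 (R): { 0,1 | 3/2,2 } ⇒ 5/4
edge 5 of 12 (R): { 0,1 | 5/4,3/2,2 } ⇒ 9/8
edge 6 of 12 (R): { 0,1 | 9/8,5/4,3/2,2 } ⇒ 17/16
edge 7 of 12 (B): { 0,1,17/16 | 9/8,5/4,3/2,2 } ⇒ 35/32
edge 8 of 12 (R): { 0,1,17/16 | 35/32,9/8,5/4,3/2,2 } ⇒ 69/64
edge 9 of 12 (R): { 0,1,17/16 | 69/64,35/32,9/8,5/4,3/2,2 } ⇒ 137/128
edge 10 of 12 (B): { 0,1,17/16,137/128 | 69/64,35/32,9/8,5/4,3/2,2 } ⇒ 275/256
edge 11 of 12 (B): { 0,1,17/16,137/128,275/256 | 69/64,35/32,9/8,5/4,3/2,2 } ⇒ 551/512
edge 12 of 12 (R): { 0,1,17/16,137/128,275/256 | 551/512,69/64,35/32,9/8,5/4,3/2,2 } ⇒ 1101/1024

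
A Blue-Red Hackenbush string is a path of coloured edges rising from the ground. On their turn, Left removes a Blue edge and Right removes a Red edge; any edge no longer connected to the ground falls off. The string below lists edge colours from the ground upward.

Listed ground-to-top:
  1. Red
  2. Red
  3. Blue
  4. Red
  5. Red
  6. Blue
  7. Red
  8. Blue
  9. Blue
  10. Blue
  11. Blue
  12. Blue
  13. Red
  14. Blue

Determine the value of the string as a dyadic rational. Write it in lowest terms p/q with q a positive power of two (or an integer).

-7429/4096

Build value(s[:k]) for k = 1..14, string s = Red Red Blue Red Red Blue Red Blue Blue Blue Blue Blue Red Blue.
value_1 [R]  L=[none]  R=[0]  gives -1
value_2 [RR]  L=[none]  R=[-1; 0]  gives -2
value_3 [RRB]  L=[-2]  R=[-1; 0]  gives -3/2
value_4 [RRBR]  L=[-2]  R=[-3/2; -1; 0]  gives -7/4
value_5 [RRBRR]  L=[-2]  R=[-7/4; -3/2; -1; 0]  gives -15/8
value_6 [RRBRRB]  L=[-2; -15/8]  R=[-7/4; -3/2; -1; 0]  gives -29/16
value_7 [RRBRRBR]  L=[-2; -15/8]  R=[-29/16; -7/4; -3/2; -1; 0]  gives -59/32
value_8 [RRBRRBRB]  L=[-2; -15/8; -59/32]  R=[-29/16; -7/4; -3/2; -1; 0]  gives -117/64
value_9 [RRBRRBRBB]  L=[-2; -15/8; -59/32; -117/64]  R=[-29/16; -7/4; -3/2; -1; 0]  gives -233/128
value_10 [RRBRRBRBBB]  L=[-2; -15/8; -59/32; -117/64; -233/128]  R=[-29/16; -7/4; -3/2; -1; 0]  gives -465/256
value_11 [RRBRRBRBBBB]  L=[-2; -15/8; -59/32; -117/64; -233/128; -465/256]  R=[-29/16; -7/4; -3/2; -1; 0]  gives -929/512
value_12 [RRBRRBRBBBBB]  L=[-2; -15/8; -59/32; -117/64; -233/128; -465/256; -929/512]  R=[-29/16; -7/4; -3/2; -1; 0]  gives -1857/1024
value_13 [RRBRRBRBBBBBR]  L=[-2; -15/8; -59/32; -117/64; -233/128; -465/256; -929/512]  R=[-1857/1024; -29/16; -7/4; -3/2; -1; 0]  gives -3715/2048
value_14 [RRBRRBRBBBBBRB]  L=[-2; -15/8; -59/32; -117/64; -233/128; -465/256; -929/512; -3715/2048]  R=[-1857/1024; -29/16; -7/4; -3/2; -1; 0]  gives -7429/4096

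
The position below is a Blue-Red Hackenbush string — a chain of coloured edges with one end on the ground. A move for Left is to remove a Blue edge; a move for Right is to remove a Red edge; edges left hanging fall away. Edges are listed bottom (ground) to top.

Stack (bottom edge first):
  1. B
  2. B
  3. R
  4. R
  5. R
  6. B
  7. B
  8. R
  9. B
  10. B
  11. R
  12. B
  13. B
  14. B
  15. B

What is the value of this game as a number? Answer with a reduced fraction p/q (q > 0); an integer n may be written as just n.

9951/8192

Build val(s[:k]) for k = 1..15, string s = B B R R R B B R B B R B B B B.
1 of 15 · B · max L 0 · min R +∞ — 1
2 of 15 · BB · max L 1 · min R +∞ — 2
3 of 15 · BBR · max L 1 · min R 2 — 3/2
4 of 15 · BBRR · max L 1 · min R 3/2 — 5/4
5 of 15 · BBRRR · max L 1 · min R 5/4 — 9/8
6 of 15 · BBRRRB · max L 9/8 · min R 5/4 — 19/16
7 of 15 · BBRRRBB · max L 19/16 · min R 5/4 — 39/32
8 of 15 · BBRRRBBR · max L 19/16 · min R 39/32 — 77/64
9 of 15 · BBRRRBBRB · max L 77/64 · min R 39/32 — 155/128
10 of 15 · BBRRRBBRBB · max L 155/128 · min R 39/32 — 311/256
11 of 15 · BBRRRBBRBBR · max L 155/128 · min R 311/256 — 621/512
12 of 15 · BBRRRBBRBBRB · max L 621/512 · min R 311/256 — 1243/1024
13 of 15 · BBRRRBBRBBRBB · max L 1243/1024 · min R 311/256 — 2487/2048
14 of 15 · BBRRRBBRBBRBBB · max L 2487/2048 · min R 311/256 — 4975/4096
15 of 15 · BBRRRBBRBBRBBBB · max L 4975/4096 · min R 311/256 — 9951/8192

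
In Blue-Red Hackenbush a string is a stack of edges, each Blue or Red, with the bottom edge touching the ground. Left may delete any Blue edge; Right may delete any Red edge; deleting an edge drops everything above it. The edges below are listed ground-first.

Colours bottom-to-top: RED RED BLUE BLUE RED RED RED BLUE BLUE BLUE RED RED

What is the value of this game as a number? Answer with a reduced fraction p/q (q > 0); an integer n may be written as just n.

-1479/1024

edge 1 of 12 (RED): { — | 0 } so -1
edge 2 of 12 (RED): { — | -1,0 } so -2
edge 3 of 12 (BLUE): { -2 | -1,0 } so -3/2
edge 4 of 12 (BLUE): { -2,-3/2 | -1,0 } so -5/4
edge 5 of 12 (RED): { -2,-3/2 | -5/4,-1,0 } so -11/8
edge 6 of 12 (RED): { -2,-3/2 | -11/8,-5/4,-1,0 } so -23/16
edge 7 of 12 (RED): { -2,-3/2 | -23/16,-11/8,-5/4,-1,0 } so -47/32
edge 8 of 12 (BLUE): { -2,-3/2,-47/32 | -23/16,-11/8,-5/4,-1,0 } so -93/64
edge 9 of 12 (BLUE): { -2,-3/2,-47/32,-93/64 | -23/16,-11/8,-5/4,-1,0 } so -185/128
edge 10 of 12 (BLUE): { -2,-3/2,-47/32,-93/64,-185/128 | -23/16,-11/8,-5/4,-1,0 } so -369/256
edge 11 of 12 (RED): { -2,-3/2,-47/32,-93/64,-185/128 | -369/256,-23/16,-11/8,-5/4,-1,0 } so -739/512
edge 12 of 12 (RED): { -2,-3/2,-47/32,-93/64,-185/128 | -739/512,-369/256,-23/16,-11/8,-5/4,-1,0 } so -1479/1024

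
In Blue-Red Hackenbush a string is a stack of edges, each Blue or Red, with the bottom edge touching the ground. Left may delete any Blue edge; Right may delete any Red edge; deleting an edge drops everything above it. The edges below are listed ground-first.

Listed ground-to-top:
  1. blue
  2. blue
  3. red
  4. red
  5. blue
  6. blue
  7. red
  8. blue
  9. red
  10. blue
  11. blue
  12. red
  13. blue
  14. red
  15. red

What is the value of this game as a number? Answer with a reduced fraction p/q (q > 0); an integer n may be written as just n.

Build v(s[:k]) for k = 1..15, string s = blue blue red red blue blue red blue red blue blue red blue red red.
step 1: add blue to get b; options L={ 0 } R={ · } gives 1
step 2: add blue to get bb; options L={ 0 1 } R={ · } gives 2
step 3: add red to get bbr; options L={ 0 1 } R={ 2 } gives 3/2
step 4: add red to get bbrr; options L={ 0 1 } R={ 3/2 2 } gives 5/4
step 5: add blue to get bbrrb; options L={ 0 1 5/4 } R={ 3/2 2 } gives 11/8
step 6: add blue to get bbrrbb; options L={ 0 1 5/4 11/8 } R={ 3/2 2 } gives 23/16
step 7: add red to get bbrrbbr; options L={ 0 1 5/4 11/8 } R={ 23/16 3/2 2 } gives 45/32
step 8: add blue to get bbrrbbrb; options L={ 0 1 5/4 11/8 45/32 } R={ 23/16 3/2 2 } gives 91/64
step 9: add red to get bbrrbbrbr; options L={ 0 1 5/4 11/8 45/32 } R={ 91/64 23/16 3/2 2 } gives 181/128
step 10: add blue to get bbrrbbrbrb; options L={ 0 1 5/4 11/8 45/32 181/128 } R={ 91/64 23/16 3/2 2 } gives 363/256
step 11: add blue to get bbrrbbrbrbb; options L={ 0 1 5/4 11/8 45/32 181/128 363/256 } R={ 91/64 23/16 3/2 2 } gives 727/512
step 12: add red to get bbrrbbrbrbbr; options L={ 0 1 5/4 11/8 45/32 181/128 363/256 } R={ 727/512 91/64 23/16 3/2 2 } gives 1453/1024
step 13: add blue to get bbrrbbrbrbbrb; options L={ 0 1 5/4 11/8 45/32 181/128 363/256 1453/1024 } R={ 727/512 91/64 23/16 3/2 2 } gives 2907/2048
step 14: add red to get bbrrbbrbrbbrbr; options L={ 0 1 5/4 11/8 45/32 181/128 363/256 1453/1024 } R={ 2907/2048 727/512 91/64 23/16 3/2 2 } gives 5813/4096
step 15: add red to get bbrrbbrbrbbrbrr; options L={ 0 1 5/4 11/8 45/32 181/128 363/256 1453/1024 } R={ 5813/4096 2907/2048 727/512 91/64 23/16 3/2 2 } gives 11625/8192

11625/8192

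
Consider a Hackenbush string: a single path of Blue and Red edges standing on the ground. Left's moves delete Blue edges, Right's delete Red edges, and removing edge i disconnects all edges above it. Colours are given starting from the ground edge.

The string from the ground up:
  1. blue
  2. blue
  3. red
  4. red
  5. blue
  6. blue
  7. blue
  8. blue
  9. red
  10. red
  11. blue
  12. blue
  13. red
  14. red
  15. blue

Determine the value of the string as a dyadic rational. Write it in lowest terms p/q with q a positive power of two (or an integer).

b: Left { 0 }, Right { (no moves) } gives simplest 1
bb: Left { 0; 1 }, Right { (no moves) } gives simplest 2
bbr: Left { 0; 1 }, Right { 2 } gives simplest 3/2
bbrr: Left { 0; 1 }, Right { 3/2; 2 } gives simplest 5/4
bbrrb: Left { 0; 1; 5/4 }, Right { 3/2; 2 } gives simplest 11/8
bbrrbb: Left { 0; 1; 5/4; 11/8 }, Right { 3/2; 2 } gives simplest 23/16
bbrrbbb: Left { 0; 1; 5/4; 11/8; 23/16 }, Right { 3/2; 2 } gives simplest 47/32
bbrrbbbb: Left { 0; 1; 5/4; 11/8; 23/16; 47/32 }, Right { 3/2; 2 } gives simplest 95/64
bbrrbbbbr: Left { 0; 1; 5/4; 11/8; 23/16; 47/32 }, Right { 95/64; 3/2; 2 } gives simplest 189/128
bbrrbbbbrr: Left { 0; 1; 5/4; 11/8; 23/16; 47/32 }, Right { 189/128; 95/64; 3/2; 2 } gives simplest 377/256
bbrrbbbbrrb: Left { 0; 1; 5/4; 11/8; 23/16; 47/32; 377/256 }, Right { 189/128; 95/64; 3/2; 2 } gives simplest 755/512
bbrrbbbbrrbb: Left { 0; 1; 5/4; 11/8; 23/16; 47/32; 377/256; 755/512 }, Right { 189/128; 95/64; 3/2; 2 } gives simplest 1511/1024
bbrrbbbbrrbbr: Left { 0; 1; 5/4; 11/8; 23/16; 47/32; 377/256; 755/512 }, Right { 1511/1024; 189/128; 95/64; 3/2; 2 } gives simplest 3021/2048
bbrrbbbbrrbbrr: Left { 0; 1; 5/4; 11/8; 23/16; 47/32; 377/256; 755/512 }, Right { 3021/2048; 1511/1024; 189/128; 95/64; 3/2; 2 } gives simplest 6041/4096
bbrrbbbbrrbbrrb: Left { 0; 1; 5/4; 11/8; 23/16; 47/32; 377/256; 755/512; 6041/4096 }, Right { 3021/2048; 1511/1024; 189/128; 95/64; 3/2; 2 } gives simplest 12083/8192

12083/8192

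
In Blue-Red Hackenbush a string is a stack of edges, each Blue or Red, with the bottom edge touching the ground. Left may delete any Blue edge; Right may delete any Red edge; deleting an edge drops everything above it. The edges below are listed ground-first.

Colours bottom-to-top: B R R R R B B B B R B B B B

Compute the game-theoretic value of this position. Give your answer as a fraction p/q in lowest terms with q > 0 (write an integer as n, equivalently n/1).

991/8192

step 1: add B to get B; options L={ 0 } R={ — } -> 1
step 2: add R to get BR; options L={ 0 } R={ 1 } -> 1/2
step 3: add R to get BRR; options L={ 0 } R={ 1/2; 1 } -> 1/4
step 4: add R to get BRRR; options L={ 0 } R={ 1/4; 1/2; 1 } -> 1/8
step 5: add R to get BRRRR; options L={ 0 } R={ 1/8; 1/4; 1/2; 1 } -> 1/16
step 6: add B to get BRRRRB; options L={ 0; 1/16 } R={ 1/8; 1/4; 1/2; 1 } -> 3/32
step 7: add B to get BRRRRBB; options L={ 0; 1/16; 3/32 } R={ 1/8; 1/4; 1/2; 1 } -> 7/64
step 8: add B to get BRRRRBBB; options L={ 0; 1/16; 3/32; 7/64 } R={ 1/8; 1/4; 1/2; 1 } -> 15/128
step 9: add B to get BRRRRBBBB; options L={ 0; 1/16; 3/32; 7/64; 15/128 } R={ 1/8; 1/4; 1/2; 1 } -> 31/256
step 10: add R to get BRRRRBBBBR; options L={ 0; 1/16; 3/32; 7/64; 15/128 } R={ 31/256; 1/8; 1/4; 1/2; 1 } -> 61/512
step 11: add B to get BRRRRBBBBRB; options L={ 0; 1/16; 3/32; 7/64; 15/128; 61/512 } R={ 31/256; 1/8; 1/4; 1/2; 1 } -> 123/1024
step 12: add B to get BRRRRBBBBRBB; options L={ 0; 1/16; 3/32; 7/64; 15/128; 61/512; 123/1024 } R={ 31/256; 1/8; 1/4; 1/2; 1 } -> 247/2048
step 13: add B to get BRRRRBBBBRBBB; options L={ 0; 1/16; 3/32; 7/64; 15/128; 61/512; 123/1024; 247/2048 } R={ 31/256; 1/8; 1/4; 1/2; 1 } -> 495/4096
step 14: add B to get BRRRRBBBBRBBBB; options L={ 0; 1/16; 3/32; 7/64; 15/128; 61/512; 123/1024; 247/2048; 495/4096 } R={ 31/256; 1/8; 1/4; 1/2; 1 } -> 991/8192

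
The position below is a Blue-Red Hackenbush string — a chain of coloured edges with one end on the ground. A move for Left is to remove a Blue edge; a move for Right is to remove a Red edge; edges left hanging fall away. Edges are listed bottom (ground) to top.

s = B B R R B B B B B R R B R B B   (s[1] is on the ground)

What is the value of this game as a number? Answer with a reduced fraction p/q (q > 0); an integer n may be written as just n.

Prefix values for B B R R B B B B B R R B R B B via {L|R} + simplicity:
val(B) = { 0 |  } => 1
val(BB) = { 0,1 |  } => 2
val(BBR) = { 0,1 | 2 } => 3/2
val(BBRR) = { 0,1 | 3/2,2 } => 5/4
val(BBRRB) = { 0,1,5/4 | 3/2,2 } => 11/8
val(BBRRBB) = { 0,1,5/4,11/8 | 3/2,2 } => 23/16
val(BBRRBBB) = { 0,1,5/4,11/8,23/16 | 3/2,2 } => 47/32
val(BBRRBBBB) = { 0,1,5/4,11/8,23/16,47/32 | 3/2,2 } => 95/64
val(BBRRBBBBB) = { 0,1,5/4,11/8,23/16,47/32,95/64 | 3/2,2 } => 191/128
val(BBRRBBBBBR) = { 0,1,5/4,11/8,23/16,47/32,95/64 | 191/128,3/2,2 } => 381/256
val(BBRRBBBBBRR) = { 0,1,5/4,11/8,23/16,47/32,95/64 | 381/256,191/128,3/2,2 } => 761/512
val(BBRRBBBBBRRB) = { 0,1,5/4,11/8,23/16,47/32,95/64,761/512 | 381/256,191/128,3/2,2 } => 1523/1024
val(BBRRBBBBBRRBR) = { 0,1,5/4,11/8,23/16,47/32,95/64,761/512 | 1523/1024,381/256,191/128,3/2,2 } => 3045/2048
val(BBRRBBBBBRRBRB) = { 0,1,5/4,11/8,23/16,47/32,95/64,761/512,3045/2048 | 1523/1024,381/256,191/128,3/2,2 } => 6091/4096
val(BBRRBBBBBRRBRBB) = { 0,1,5/4,11/8,23/16,47/32,95/64,761/512,3045/2048,6091/4096 | 1523/1024,381/256,191/128,3/2,2 } => 12183/8192

12183/8192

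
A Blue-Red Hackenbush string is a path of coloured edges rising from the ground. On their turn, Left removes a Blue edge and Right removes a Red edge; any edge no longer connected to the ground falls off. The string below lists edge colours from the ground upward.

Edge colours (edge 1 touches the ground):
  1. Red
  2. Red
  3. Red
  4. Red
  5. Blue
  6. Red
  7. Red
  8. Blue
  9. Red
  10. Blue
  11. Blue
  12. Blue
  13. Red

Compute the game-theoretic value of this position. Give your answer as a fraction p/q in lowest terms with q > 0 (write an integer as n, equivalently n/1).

-1955/512

step 1: add Red to get R; options L={ ∅ } R={ 0 } — -1
step 2: add Red to get RR; options L={ ∅ } R={ -1 0 } — -2
step 3: add Red to get RRR; options L={ ∅ } R={ -2 -1 0 } — -3
step 4: add Red to get RRRR; options L={ ∅ } R={ -3 -2 -1 0 } — -4
step 5: add Blue to get RRRRB; options L={ -4 } R={ -3 -2 -1 0 } — -7/2
step 6: add Red to get RRRRBR; options L={ -4 } R={ -7/2 -3 -2 -1 0 } — -15/4
step 7: add Red to get RRRRBRR; options L={ -4 } R={ -15/4 -7/2 -3 -2 -1 0 } — -31/8
step 8: add Blue to get RRRRBRRB; options L={ -4 -31/8 } R={ -15/4 -7/2 -3 -2 -1 0 } — -61/16
step 9: add Red to get RRRRBRRBR; options L={ -4 -31/8 } R={ -61/16 -15/4 -7/2 -3 -2 -1 0 } — -123/32
step 10: add Blue to get RRRRBRRBRB; options L={ -4 -31/8 -123/32 } R={ -61/16 -15/4 -7/2 -3 -2 -1 0 } — -245/64
step 11: add Blue to get RRRRBRRBRBB; options L={ -4 -31/8 -123/32 -245/64 } R={ -61/16 -15/4 -7/2 -3 -2 -1 0 } — -489/128
step 12: add Blue to get RRRRBRRBRBBB; options L={ -4 -31/8 -123/32 -245/64 -489/128 } R={ -61/16 -15/4 -7/2 -3 -2 -1 0 } — -977/256
step 13: add Red to get RRRRBRRBRBBBR; options L={ -4 -31/8 -123/32 -245/64 -489/128 } R={ -977/256 -61/16 -15/4 -7/2 -3 -2 -1 0 } — -1955/512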